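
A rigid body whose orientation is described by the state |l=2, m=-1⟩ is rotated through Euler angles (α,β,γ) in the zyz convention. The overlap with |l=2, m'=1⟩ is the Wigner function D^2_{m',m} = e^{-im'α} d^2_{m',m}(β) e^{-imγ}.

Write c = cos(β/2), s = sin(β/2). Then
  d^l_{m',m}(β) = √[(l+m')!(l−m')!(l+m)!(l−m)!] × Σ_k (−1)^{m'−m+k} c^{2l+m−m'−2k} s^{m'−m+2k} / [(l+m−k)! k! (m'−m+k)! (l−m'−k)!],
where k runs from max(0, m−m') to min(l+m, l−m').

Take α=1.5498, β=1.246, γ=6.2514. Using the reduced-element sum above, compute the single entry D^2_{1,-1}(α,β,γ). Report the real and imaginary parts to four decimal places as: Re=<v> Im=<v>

Re=-0.0060 Im=-0.5577

First d^2_{1,-1}(β=1.246), then the phase factors e^{-i(1)α} and e^{-i(-1)γ}:
With c≡cos(β/2)=0.812132 and s≡sin(β/2)=0.583474, N=[6·1·1·6]^{1/2}=6.000000
k∈{0,1} keeps every argument non-negative
  k=0: (−1)^2·6.0000/(2)·0.8121^2·0.5835^2 = +0.673624
  k=1: (−1)^3·6.0000/(6)·0.8121^0·0.5835^4 = -0.115901
d^2_{1,-1}(1.246) = +0.673624 -0.115901 = +0.557723
Attach z-rotation phases: D = e^{-i(1)(1.5498)}·(+0.557723)·e^{-i(-1)(6.2514)} = -0.006017-0.557691i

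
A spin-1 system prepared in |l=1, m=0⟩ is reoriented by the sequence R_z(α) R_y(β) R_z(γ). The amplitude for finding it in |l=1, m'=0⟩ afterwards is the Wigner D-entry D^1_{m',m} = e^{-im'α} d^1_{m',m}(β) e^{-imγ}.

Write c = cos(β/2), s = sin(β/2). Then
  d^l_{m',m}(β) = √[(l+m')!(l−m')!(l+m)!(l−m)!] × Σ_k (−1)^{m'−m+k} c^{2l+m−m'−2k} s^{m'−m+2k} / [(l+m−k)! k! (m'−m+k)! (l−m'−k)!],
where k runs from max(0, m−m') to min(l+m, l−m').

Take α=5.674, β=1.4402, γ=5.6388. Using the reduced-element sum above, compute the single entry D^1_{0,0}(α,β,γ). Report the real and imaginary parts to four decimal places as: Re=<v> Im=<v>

Re=0.1302 Im=0.0000

D^1_{0,0}(5.674,1.4402,5.6388) = e^{-i·0·5.674}·d^1_{0,0}(1.4402)·e^{-i·0·5.6388}. Compute d first:
With c≡cos(β/2)=0.751740 and s≡sin(β/2)=0.659460, N=[1·1·1·1]^{1/2}=1.000000
The bounds max(0,m−m')=0 and min(l+m,l−m')=1 give 2 terms
  k=0: (−1)^0·1.0000/(1)·0.7517^2·0.6595^0 = +0.565113
  k=1: (−1)^1·1.0000/(1)·0.7517^0·0.6595^2 = -0.434887
d^1_{0,0}(1.4402) = +0.565113 -0.434887 = +0.130225
Attach z-rotation phases: D = e^{-i(0)(5.674)}·(+0.130225)·e^{-i(0)(5.6388)} = +0.130225+0.000000i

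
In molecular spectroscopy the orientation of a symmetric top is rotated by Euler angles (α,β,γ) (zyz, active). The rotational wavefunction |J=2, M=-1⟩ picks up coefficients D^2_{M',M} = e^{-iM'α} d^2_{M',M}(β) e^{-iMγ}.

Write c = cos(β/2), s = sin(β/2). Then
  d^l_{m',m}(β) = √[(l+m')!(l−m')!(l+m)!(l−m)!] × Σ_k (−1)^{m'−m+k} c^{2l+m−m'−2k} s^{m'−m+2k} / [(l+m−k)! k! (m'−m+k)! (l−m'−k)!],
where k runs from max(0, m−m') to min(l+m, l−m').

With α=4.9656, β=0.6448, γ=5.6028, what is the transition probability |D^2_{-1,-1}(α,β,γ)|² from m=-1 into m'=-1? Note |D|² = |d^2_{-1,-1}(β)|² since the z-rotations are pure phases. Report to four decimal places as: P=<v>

P=0.2898

First d^2_{-1,-1}(β=0.6448), then the phase factors e^{-i(-1)α} and e^{-i(-1)γ}:
With c≡cos(β/2)=0.948478 and s≡sin(β/2)=0.316844, N=[1·6·1·6]^{1/2}=6.000000
k∈{0,1} keeps every argument non-negative
  k=0: (−1)^0·6.0000/(6)·0.9485^4·0.3168^0 = +0.809298
  k=1: (−1)^1·6.0000/(2)·0.9485^2·0.3168^2 = -0.270936
d^2_{-1,-1}(0.6448) = +0.809298 -0.270936 = +0.538363
|D^2_{-1,-1}|² = |d^2_{-1,-1}(β)|² = (+0.538363)² = 0.289834 (the z-rotation phases have unit modulus)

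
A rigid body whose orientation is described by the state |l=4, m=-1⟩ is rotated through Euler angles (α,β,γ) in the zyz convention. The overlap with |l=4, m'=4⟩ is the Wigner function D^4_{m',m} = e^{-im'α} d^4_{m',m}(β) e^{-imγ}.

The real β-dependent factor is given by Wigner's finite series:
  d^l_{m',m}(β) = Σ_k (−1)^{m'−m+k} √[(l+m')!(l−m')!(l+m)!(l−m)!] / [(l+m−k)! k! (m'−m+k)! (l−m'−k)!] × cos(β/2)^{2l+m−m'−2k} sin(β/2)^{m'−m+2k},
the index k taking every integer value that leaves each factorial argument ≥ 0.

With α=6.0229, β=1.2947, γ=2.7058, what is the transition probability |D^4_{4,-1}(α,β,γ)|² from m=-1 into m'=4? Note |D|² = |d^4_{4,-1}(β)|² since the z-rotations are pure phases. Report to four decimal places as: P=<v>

First d^4_{4,-1}(β=1.2947), then the phase factors e^{-i(4)α} and e^{-i(-1)γ}:
c=cos(1.2947/2)=0.797685, s=sin(1.2947/2)=0.603075; N=√[40320·1·6·120]=5387.986637
The bounds max(0,m−m')=0 and min(l+m,l−m')=0 give 1 term
  k=0: (−1)^5·5387.9866/(720)·0.7977^3·0.6031^5 = -0.303000
d^4_{4,-1}(1.2947) = -0.303000
|D^4_{4,-1}|² = |d^4_{4,-1}(β)|² = (-0.303000)² = 0.091809 (the z-rotation phases have unit modulus)

P=0.0918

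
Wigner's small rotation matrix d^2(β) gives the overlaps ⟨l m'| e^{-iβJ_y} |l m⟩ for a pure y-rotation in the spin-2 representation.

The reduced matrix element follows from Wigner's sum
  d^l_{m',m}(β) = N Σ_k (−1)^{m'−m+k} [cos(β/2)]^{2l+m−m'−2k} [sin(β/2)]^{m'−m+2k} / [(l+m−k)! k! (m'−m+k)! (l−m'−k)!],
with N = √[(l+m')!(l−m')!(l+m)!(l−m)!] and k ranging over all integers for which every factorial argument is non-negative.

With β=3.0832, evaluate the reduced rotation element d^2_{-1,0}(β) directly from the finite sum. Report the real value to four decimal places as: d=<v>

d=-0.0714

d^2_{-1,0}(β=3.0832) via Wigner's sum:
c=cos(3.0832/2)=0.029192, s=sin(3.0832/2)=0.999574; N=√[1·6·2·2]=4.898979
The bounds max(0,m−m')=1 and min(l+m,l−m')=2 give 2 terms
  k=1: (−1)^0·4.8990/(2)·0.0292^3·0.9996^1 = +0.000061
  k=2: (−1)^1·4.8990/(2)·0.0292^1·0.9996^3 = -0.071415
d^2_{-1,0}(3.0832) = +0.000061 -0.071415 = -0.071354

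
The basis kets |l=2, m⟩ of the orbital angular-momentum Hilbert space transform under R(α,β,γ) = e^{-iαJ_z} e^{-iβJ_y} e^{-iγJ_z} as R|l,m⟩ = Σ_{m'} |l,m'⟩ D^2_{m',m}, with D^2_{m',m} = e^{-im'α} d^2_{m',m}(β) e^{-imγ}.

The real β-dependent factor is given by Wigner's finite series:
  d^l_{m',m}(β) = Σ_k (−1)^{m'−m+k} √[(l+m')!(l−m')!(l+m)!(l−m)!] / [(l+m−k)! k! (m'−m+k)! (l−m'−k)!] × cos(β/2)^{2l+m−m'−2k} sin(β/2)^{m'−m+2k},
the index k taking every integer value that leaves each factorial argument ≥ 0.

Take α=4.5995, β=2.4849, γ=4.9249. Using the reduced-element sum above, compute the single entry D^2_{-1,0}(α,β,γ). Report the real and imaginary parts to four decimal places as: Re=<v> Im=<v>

D^2_{-1,0}(4.5995,2.4849,4.9249) = e^{-i·-1·4.5995}·d^2_{-1,0}(2.4849)·e^{-i·0·4.9249}. Compute d first:
Half-angle: c=0.322478, s=0.946577. N=√(1·6·2·2)=4.898979
The bounds max(0,m−m')=1 and min(l+m,l−m')=2 give 2 terms
  k=1: (−1)^0·4.8990/(2)·0.3225^3·0.9466^1 = +0.077756
  k=2: (−1)^1·4.8990/(2)·0.3225^1·0.9466^3 = -0.669952
d^2_{-1,0}(2.4849) = +0.077756 -0.669952 = -0.592196
D = (-0.112649-0.993635i)·(-0.592196)·(+1.000000+0.000000i) = +0.066711+0.588427i

Re=0.0667 Im=0.5884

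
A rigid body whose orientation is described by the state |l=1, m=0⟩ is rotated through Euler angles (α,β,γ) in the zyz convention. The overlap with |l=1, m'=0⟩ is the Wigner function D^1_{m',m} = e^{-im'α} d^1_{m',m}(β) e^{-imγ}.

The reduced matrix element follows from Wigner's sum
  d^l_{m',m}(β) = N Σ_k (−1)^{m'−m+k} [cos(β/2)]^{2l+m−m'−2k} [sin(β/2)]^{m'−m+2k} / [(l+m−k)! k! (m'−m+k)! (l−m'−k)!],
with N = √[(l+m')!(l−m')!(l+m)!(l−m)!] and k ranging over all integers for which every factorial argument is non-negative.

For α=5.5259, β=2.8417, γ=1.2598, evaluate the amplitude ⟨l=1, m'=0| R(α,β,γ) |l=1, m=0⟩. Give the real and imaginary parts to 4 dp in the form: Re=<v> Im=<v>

Split into d^1_{0,0}(β=2.8417) × two z-phases.
Half-angle: c=0.149385, s=0.988779. N=√(1·1·1·1)=1.000000
Admissible k: 0..1 (factorial args all ≥0)
  k=0: (−1)^0·1.0000/(1)·0.1494^2·0.9888^0 = +0.022316
  k=1: (−1)^1·1.0000/(1)·0.1494^0·0.9888^2 = -0.977684
d^1_{0,0}(2.8417) = +0.022316 -0.977684 = -0.955368
Attach z-rotation phases: D = e^{-i(0)(5.5259)}·(-0.955368)·e^{-i(0)(1.2598)} = -0.955368+0.000000i

Re=-0.9554 Im=0.0000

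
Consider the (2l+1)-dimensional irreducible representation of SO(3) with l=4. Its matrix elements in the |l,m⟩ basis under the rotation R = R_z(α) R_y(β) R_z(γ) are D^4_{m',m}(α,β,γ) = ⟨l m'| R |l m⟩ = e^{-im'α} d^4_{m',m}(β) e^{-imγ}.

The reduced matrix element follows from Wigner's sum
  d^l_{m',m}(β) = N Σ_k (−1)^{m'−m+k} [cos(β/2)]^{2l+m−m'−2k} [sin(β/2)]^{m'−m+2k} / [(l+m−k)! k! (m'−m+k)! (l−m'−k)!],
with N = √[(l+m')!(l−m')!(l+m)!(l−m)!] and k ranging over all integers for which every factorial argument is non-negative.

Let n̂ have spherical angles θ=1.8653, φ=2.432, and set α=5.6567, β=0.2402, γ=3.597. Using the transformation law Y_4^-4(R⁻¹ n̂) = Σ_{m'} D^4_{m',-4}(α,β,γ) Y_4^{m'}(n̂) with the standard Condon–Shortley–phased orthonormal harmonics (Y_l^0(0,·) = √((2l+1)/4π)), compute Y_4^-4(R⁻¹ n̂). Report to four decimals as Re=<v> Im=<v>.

Need the full column D^4_{m',-4} for m'=−4..4 at α=5.6567, β=0.2402, γ=3.597.
cos(β/2)=0.992797, sin(β/2)=0.119811
d^4_{-4,-4}: single k=0 term ⇒ +0.943805;  D = +0.731312-0.596617i
d^4_{-3,-4}: single k=0 term ⇒ -0.322156;  D = -0.321617+0.018619i
d^4_{-2,-4}: single k=0 term ⇒ +0.072734;  D = +0.061287+0.039167i
d^4_{-1,-4}: single k=0 term ⇒ -0.012413;  D = -0.004554-0.011548i
d^4_{0,-4}: single k=0 term ⇒ +0.001675;  D = -0.000416+0.001622i
d^4_{1,-4}: single k=0 term ⇒ -0.000181;  D = +0.000139-0.000116i
d^4_{2,-4}: single k=0 term ⇒ +0.000015;  D = -0.000015+0.000001i
d^4_{3,-4}: single k=0 term ⇒ -0.000001;  D = +0.000001+0.000001i
d^4_{4,-4}: single k=0 term ⇒ +0.000000;  D = -0.000000-0.000000i
Y_4^{m'}(θ=1.8653,φ=2.432) and Σ D·Y over m':
  (+0.7313-0.5966i)·(-0.3542+0.1108i)  (-0.3216+0.0186i)·(-0.1686+0.2701i)  (+0.0613+0.0392i)·(-0.0190-0.1242i)  (-0.0046-0.0115i)·(-0.2403-0.2064i)  (-0.0004+0.0016i)·(+0.0763+0.0000i)  (+0.0001-0.0001i)·(+0.2403-0.2064i)  (-0.0000+0.0000i)·(-0.0190+0.1242i)  (+0.0000+0.0000i)·(+0.1686+0.2701i)  (-0.0000-0.0000i)·(-0.3542-0.1108i)
Y_4^-4(R⁻¹ n̂) = -0.141321+0.197762i

Re=-0.1413 Im=0.1978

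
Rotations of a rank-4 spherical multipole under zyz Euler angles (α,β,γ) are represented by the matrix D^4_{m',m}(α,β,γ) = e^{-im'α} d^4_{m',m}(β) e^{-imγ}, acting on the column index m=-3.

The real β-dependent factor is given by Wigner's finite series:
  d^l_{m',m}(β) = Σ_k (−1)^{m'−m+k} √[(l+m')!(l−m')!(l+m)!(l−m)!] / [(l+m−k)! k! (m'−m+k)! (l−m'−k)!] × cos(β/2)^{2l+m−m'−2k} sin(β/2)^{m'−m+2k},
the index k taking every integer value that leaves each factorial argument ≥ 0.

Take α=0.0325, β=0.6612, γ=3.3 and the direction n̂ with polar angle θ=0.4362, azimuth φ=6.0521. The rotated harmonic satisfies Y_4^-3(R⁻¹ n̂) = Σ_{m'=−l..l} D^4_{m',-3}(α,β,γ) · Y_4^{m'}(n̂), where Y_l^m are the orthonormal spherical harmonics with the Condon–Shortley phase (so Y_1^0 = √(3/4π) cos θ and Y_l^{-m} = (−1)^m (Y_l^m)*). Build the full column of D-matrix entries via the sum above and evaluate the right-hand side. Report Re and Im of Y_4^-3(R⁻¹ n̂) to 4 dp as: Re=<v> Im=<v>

Need the full column D^4_{m',-3} for m'=−4..4 at α=0.0325, β=0.6612, γ=3.3.
cos(β/2)=0.945848, sin(β/2)=0.324611
d^4_{-4,-3}: single k=1 term ⇒ +0.621808;  D = -0.511360-0.353774i
d^4_{-3,-3}: k∈[0..1] ⇒ +0.640575 -0.528142 = +0.112433;  D = -0.094492-0.060930i
d^4_{-2,-3}: k∈[0..1] ⇒ -0.822575 +0.290656 = -0.531919;  D = +0.456170+0.273580i
d^4_{-1,-3}: k∈[0..1] ⇒ +0.598857 -0.117559 = +0.481298;  D = -0.420585-0.234001i
d^4_{0,-3}: k∈[0..1] ⇒ -0.306378 +0.036086 = -0.270292;  D = +0.240342+0.123668i
d^4_{1,-3}: k∈[0..1] ⇒ +0.117559 -0.008308 = +0.109251;  D = -0.098718-0.046803i
d^4_{2,-3}: k∈[0..1] ⇒ -0.034234 +0.001344 = -0.032890;  D = +0.030161+0.013117i
d^4_{3,-3}: k∈[0..1] ⇒ +0.007327 -0.000123 = +0.007204;  D = -0.006696-0.002657i
d^4_{4,-3}: single k=0 term ⇒ -0.001016;  D = +0.000956+0.000344i
Y_4^{m'}(θ=0.4362,φ=6.0521) and Σ D·Y over m':
  (-0.5114-0.3538i)·(+0.0085+0.0113i)  (-0.0945-0.0609i)·(+0.0658+0.0547i)  (+0.4562+0.2736i)·(+0.2539+0.1265i)  (-0.4206-0.2340i)·(+0.4850+0.1141i)  (+0.2403+0.1237i)·(+0.2089+0.0000i)  (-0.0987-0.0468i)·(-0.4850+0.1141i)  (+0.0302+0.0131i)·(+0.2539-0.1265i)  (-0.0067-0.0027i)·(-0.0658+0.0547i)  (+0.0010+0.0003i)·(+0.0085-0.0113i)
Y_4^-3(R⁻¹ n̂) = +0.014033-0.015681i

Re=0.0140 Im=-0.0157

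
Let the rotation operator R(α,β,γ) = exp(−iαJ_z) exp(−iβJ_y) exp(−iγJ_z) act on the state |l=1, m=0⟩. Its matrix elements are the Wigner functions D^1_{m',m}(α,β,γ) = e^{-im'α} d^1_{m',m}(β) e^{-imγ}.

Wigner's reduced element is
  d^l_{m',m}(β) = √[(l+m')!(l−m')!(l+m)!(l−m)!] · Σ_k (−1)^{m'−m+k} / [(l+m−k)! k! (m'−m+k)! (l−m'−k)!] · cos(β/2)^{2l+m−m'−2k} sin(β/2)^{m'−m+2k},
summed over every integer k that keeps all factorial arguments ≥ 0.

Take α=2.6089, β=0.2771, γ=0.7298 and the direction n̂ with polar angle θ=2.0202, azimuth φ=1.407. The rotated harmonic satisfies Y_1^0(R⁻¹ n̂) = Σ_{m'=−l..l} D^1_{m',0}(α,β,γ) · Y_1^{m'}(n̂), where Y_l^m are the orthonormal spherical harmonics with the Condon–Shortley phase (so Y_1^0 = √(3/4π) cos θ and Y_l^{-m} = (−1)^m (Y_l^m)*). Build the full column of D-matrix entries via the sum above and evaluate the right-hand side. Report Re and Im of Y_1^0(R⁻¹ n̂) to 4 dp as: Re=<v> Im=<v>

Need the full column D^1_{m',0} for m'=−1..1 at α=2.6089, β=0.2771, γ=0.7298.
cos(β/2)=0.990417, sin(β/2)=0.138107
d^1_{-1,0}: single k=1 term ⇒ +0.193441;  D = -0.166639+0.098240i
d^1_{0,0}: k∈[0..1] ⇒ +0.980926 -0.019074 = +0.961853;  D = +0.961853+0.000000i
d^1_{1,0}: single k=0 term ⇒ -0.193441;  D = +0.166639+0.098240i
Y_1^{m'}(θ=2.0202,φ=1.407) and Σ D·Y over m':
  (-0.1666+0.0982i)·(+0.0507-0.3070i)  (+0.9619+0.0000i)·(-0.2123+0.0000i)  (+0.1666+0.0982i)·(-0.0507-0.3070i)
Y_1^0(R⁻¹ n̂) = -0.160753+0.000000i

Re=-0.1608 Im=0.0000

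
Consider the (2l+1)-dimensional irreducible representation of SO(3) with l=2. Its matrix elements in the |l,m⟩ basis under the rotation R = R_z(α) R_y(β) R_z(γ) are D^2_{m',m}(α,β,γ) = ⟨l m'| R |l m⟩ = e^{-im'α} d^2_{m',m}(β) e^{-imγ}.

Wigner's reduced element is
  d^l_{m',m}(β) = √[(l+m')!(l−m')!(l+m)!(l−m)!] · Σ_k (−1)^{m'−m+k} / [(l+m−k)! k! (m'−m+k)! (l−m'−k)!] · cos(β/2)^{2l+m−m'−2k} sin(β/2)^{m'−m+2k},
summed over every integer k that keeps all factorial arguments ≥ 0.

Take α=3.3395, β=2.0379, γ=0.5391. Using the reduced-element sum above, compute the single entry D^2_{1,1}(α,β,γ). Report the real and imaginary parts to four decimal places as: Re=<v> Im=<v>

Split into d^2_{1,1}(β=2.0379) × two z-phases.
c=cos(2.0379/2)=0.524260, s=sin(2.0379/2)=0.851558; N=√[6·1·6·1]=6.000000
k∈{0,1} keeps every argument non-negative
  k=0: (−1)^0·6.0000/(6)·0.5243^4·0.8516^0 = +0.075542
  k=1: (−1)^1·6.0000/(2)·0.5243^2·0.8516^2 = -0.597921
d^2_{1,1}(2.0379) = +0.075542 -0.597921 = -0.522379
Phases: e^{-i·(1)·3.3395}=-0.980480+0.196618i, e^{-i·(1)·0.5391}=+0.858171-0.513364i ⇒ D=+0.386813-0.351078i

Re=0.3868 Im=-0.3511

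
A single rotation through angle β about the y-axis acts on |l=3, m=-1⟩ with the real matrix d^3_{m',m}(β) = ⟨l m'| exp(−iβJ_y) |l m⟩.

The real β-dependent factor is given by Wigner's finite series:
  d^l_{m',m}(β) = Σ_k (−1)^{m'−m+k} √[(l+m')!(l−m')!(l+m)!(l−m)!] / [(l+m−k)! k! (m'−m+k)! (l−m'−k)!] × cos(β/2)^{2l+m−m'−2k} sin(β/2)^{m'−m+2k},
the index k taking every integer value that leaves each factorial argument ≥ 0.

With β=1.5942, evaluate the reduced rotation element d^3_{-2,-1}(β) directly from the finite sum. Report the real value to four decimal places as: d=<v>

d^3_{-2,-1}(β=1.5942) via Wigner's sum:
Half-angle: c=0.698784, s=0.715333. N=√(1·120·2·24)=75.894664
k: max(0,(-1)−(-2))=1 … min(3+(-1),3−(-2))=2
  k=1: (−1)^0·75.8947/(24)·0.6988^5·0.7153^1 = +0.376897
  k=2: (−1)^1·75.8947/(12)·0.6988^3·0.7153^3 = -0.789920
d^3_{-2,-1}(1.5942) = +0.376897 -0.789920 = -0.413023

d=-0.4130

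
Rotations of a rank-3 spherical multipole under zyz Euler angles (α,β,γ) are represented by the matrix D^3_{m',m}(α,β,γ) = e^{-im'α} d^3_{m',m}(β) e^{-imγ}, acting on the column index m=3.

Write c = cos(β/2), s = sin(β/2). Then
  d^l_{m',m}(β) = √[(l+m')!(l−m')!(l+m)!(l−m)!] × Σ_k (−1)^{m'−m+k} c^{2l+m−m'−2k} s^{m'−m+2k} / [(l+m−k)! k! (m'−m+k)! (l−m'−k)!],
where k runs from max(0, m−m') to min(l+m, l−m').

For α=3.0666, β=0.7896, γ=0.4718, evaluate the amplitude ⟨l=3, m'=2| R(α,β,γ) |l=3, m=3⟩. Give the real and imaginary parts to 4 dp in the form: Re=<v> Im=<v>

D^3_{2,3}(3.0666,0.7896,0.4718) = e^{-i·2·3.0666}·d^3_{2,3}(0.7896)·e^{-i·3·0.4718}. Compute d first:
Half-angle: c=0.923074, s=0.384624. N=√(120·1·720·1)=293.938769
k∈{1} keeps every argument non-negative
  k=1: (−1)^0·293.9388/(120)·0.9231^5·0.3846^1 = +0.631383
d^3_{2,3}(0.7896) = +0.631383
D = (+0.988773+0.149424i)·(+0.631383)·(+0.154772-0.987950i) = +0.189830-0.602170i

Re=0.1898 Im=-0.6022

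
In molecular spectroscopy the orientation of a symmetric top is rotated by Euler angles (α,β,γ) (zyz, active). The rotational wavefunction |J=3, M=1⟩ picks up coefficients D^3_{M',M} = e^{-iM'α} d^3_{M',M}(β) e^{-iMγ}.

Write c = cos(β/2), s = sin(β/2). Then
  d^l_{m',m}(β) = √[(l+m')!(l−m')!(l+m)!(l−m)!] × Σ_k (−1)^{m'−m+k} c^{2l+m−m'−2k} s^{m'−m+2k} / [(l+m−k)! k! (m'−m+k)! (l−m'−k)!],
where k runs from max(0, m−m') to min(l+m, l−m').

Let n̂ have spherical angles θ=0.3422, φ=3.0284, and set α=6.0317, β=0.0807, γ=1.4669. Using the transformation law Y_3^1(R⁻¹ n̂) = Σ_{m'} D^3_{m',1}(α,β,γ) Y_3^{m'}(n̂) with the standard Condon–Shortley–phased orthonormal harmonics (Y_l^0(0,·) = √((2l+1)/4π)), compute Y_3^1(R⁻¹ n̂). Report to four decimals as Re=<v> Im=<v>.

Re=0.0901 Im=-0.4087

Need the full column D^3_{m',1} for m'=−3..3 at α=6.0317, β=0.0807, γ=1.4669.
cos(β/2)=0.999186, sin(β/2)=0.040339
d^3_{-3,1}: single k=4 term ⇒ +0.000010;  D = -0.000006-0.000008i
d^3_{-2,1}: k∈[3..4] ⇒ +0.000414 -0.000000 = +0.000414;  D = -0.000161-0.000381i
d^3_{-1,1}: k∈[2..4] ⇒ +0.009732 -0.000021 +0.000000 = +0.009711;  D = -0.001428-0.009605i
d^3_{0,1}: k∈[1..3] ⇒ +0.139171 -0.000680 +0.000000 = +0.138491;  D = +0.014363-0.137744i
d^3_{1,1}: k∈[0..2] ⇒ +0.995126 -0.012976 +0.000016 = +0.982167;  D = +0.341743-0.920795i
d^3_{2,1}: k∈[0..1] ⇒ -0.127045 +0.000414 = -0.126631;  D = -0.072217+0.104019i
d^3_{3,1}: single k=0 term ⇒ +0.006282;  D = +0.004754-0.004106i
Y_3^{m'}(θ=0.3422,φ=3.0284) and Σ D·Y over m':
  (-0.0000-0.0000i)·(-0.0149-0.0053i)  (-0.0002-0.0004i)·(+0.1056+0.0243i)  (-0.0014-0.0096i)·(-0.3703-0.0421i)  (+0.0144-0.1377i)·(+0.5052+0.0000i)  (+0.3417-0.9208i)·(+0.3703-0.0421i)  (-0.0722+0.1040i)·(+0.1056-0.0243i)  (+0.0048-0.0041i)·(+0.0149-0.0053i)
Y_3^1(R⁻¹ n̂) = +0.090121-0.408749i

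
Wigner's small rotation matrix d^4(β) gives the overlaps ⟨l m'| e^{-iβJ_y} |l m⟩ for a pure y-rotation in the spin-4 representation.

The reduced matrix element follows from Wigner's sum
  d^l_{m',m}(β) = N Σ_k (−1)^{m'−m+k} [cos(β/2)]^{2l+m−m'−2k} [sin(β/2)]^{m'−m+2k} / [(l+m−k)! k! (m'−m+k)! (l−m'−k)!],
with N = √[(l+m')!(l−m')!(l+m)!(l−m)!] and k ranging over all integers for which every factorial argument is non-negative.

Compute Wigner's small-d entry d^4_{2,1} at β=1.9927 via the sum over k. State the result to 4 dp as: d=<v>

d^4_{2,1}(β=1.9927) via Wigner's sum:
With c≡cos(β/2)=0.543370 and s≡sin(β/2)=0.839493, N=[720·2·120·6]^{1/2}=1018.233765
Admissible k: 0..2 (factorial args all ≥0)
  k=0: (−1)^1·1018.2338/(240)·0.5434^7·0.8395^1 = -0.049811
  k=1: (−1)^2·1018.2338/(48)·0.5434^5·0.8395^3 = +0.594479
  k=2: (−1)^3·1018.2338/(72)·0.5434^3·0.8395^5 = -0.945994
d^4_{2,1}(1.9927) = -0.049811 +0.594479 -0.945994 = -0.401326

d=-0.4013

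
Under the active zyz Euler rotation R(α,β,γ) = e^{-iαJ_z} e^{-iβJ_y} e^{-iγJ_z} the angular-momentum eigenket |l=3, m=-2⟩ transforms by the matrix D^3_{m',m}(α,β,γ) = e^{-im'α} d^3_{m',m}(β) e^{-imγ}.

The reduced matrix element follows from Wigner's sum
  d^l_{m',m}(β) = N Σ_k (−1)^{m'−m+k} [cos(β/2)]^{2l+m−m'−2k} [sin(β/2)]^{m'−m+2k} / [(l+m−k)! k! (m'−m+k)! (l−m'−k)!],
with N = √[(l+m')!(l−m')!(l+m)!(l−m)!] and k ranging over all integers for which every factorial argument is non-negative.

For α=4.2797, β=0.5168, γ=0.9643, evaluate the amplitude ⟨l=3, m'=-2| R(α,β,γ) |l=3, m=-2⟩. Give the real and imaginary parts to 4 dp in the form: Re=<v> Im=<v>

Re=-0.2583 Im=-0.4644

Split into d^3_{-2,-2}(β=0.5168) × two z-phases.
c=cos(0.5168/2)=0.966800, s=sin(0.5168/2)=0.255534; N=√[1·120·1·120]=120.000000
k∈{0,1} keeps every argument non-negative
  k=0: (−1)^0·120.0000/(120)·0.9668^6·0.2555^0 = +0.816620
  k=1: (−1)^1·120.0000/(24)·0.9668^4·0.2555^2 = -0.285242
d^3_{-2,-2}(0.5168) = +0.816620 -0.285242 = +0.531378
Phases: e^{-i·(-2)·4.2797}=-0.648352+0.761340i, e^{-i·(-2)·0.9643}=-0.350218+0.936668i ⇒ D=-0.258281-0.464385i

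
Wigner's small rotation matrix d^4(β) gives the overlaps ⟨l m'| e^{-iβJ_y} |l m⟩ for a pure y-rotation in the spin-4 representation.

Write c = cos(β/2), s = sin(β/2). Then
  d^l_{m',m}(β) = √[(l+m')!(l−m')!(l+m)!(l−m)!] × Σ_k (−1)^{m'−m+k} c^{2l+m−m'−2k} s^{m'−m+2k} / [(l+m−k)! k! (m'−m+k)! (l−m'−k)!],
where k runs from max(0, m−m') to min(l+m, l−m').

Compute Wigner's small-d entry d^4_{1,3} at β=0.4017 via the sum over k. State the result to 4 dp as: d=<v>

d^4_{1,3}(β=0.4017) via Wigner's sum:
Half-angle: c=0.979897, s=0.199502. N=√(120·6·5040·1)=1904.940944
The bounds max(0,m−m')=2 and min(l+m,l−m')=3 give 2 terms
  k=2: (−1)^0·1904.9409/(240)·0.9799^6·0.1995^2 = +0.279672
  k=3: (−1)^1·1904.9409/(144)·0.9799^4·0.1995^4 = -0.019321
d^4_{1,3}(0.4017) = +0.279672 -0.019321 = +0.260351

d=0.2604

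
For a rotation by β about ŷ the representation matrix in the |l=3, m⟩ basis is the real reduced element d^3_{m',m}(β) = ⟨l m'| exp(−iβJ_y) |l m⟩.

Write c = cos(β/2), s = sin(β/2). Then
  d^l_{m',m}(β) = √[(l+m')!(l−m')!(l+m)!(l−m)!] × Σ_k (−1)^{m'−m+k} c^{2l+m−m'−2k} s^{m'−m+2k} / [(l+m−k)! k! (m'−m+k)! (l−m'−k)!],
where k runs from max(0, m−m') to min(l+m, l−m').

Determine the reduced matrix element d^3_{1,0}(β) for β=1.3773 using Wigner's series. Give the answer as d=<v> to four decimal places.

d=0.3464

d^3_{1,0}(β=1.3773) via Wigner's sum:
c=cos(1.3773/2)=0.772105, s=sin(1.3773/2)=0.635495; N=√[24·2·6·6]=41.569219
k: max(0,(0)−(1))=0 … min(3+(0),3−(1))=2
  k=0: (−1)^1·41.5692/(12)·0.7721^5·0.6355^1 = -0.604065
  k=1: (−1)^2·41.5692/(4)·0.7721^3·0.6355^3 = +1.227659
  k=2: (−1)^3·41.5692/(12)·0.7721^1·0.6355^5 = -0.277223
d^3_{1,0}(1.3773) = -0.604065 +1.227659 -0.277223 = +0.346371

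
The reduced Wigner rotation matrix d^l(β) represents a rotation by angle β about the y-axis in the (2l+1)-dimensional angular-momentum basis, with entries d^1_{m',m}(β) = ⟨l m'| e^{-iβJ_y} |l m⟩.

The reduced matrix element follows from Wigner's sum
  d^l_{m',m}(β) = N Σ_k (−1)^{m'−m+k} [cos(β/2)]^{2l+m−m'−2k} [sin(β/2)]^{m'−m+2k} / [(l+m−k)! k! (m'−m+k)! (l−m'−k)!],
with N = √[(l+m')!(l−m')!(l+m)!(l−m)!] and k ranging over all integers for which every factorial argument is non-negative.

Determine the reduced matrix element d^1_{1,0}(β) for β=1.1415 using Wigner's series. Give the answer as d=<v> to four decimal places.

d^1_{1,0}(β=1.1415) via Wigner's sum:
c=cos(1.1415/2)=0.841496, s=sin(1.1415/2)=0.540263; N=√[2·1·1·1]=1.414214
Admissible k: 0..0 (factorial args all ≥0)
  k=0: (−1)^1·1.4142/(1)·0.8415^1·0.5403^1 = -0.642943
d^1_{1,0}(1.1415) = -0.642943

d=-0.6429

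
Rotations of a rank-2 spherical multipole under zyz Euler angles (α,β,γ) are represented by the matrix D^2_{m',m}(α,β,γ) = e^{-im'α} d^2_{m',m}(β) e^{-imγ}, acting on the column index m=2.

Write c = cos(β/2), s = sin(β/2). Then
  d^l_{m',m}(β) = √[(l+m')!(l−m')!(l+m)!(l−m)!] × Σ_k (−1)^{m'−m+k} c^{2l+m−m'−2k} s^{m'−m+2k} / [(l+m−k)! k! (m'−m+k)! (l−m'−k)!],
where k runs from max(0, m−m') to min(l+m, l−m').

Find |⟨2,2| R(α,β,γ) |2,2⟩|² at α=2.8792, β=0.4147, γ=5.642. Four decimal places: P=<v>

First d^2_{2,2}(β=0.4147), then the phase factors e^{-i(2)α} and e^{-i(2)γ}:
c=cos(0.4147/2)=0.978580, s=sin(0.4147/2)=0.205867; N=√[24·1·24·1]=24.000000
k: max(0,(2)−(2))=0 … min(2+(2),2−(2))=0
  k=0: (−1)^0·24.0000/(24)·0.9786^4·0.2059^0 = +0.917033
d^2_{2,2}(0.4147) = +0.917033
|D^2_{2,2}|² = |d^2_{2,2}(β)|² = (+0.917033)² = 0.840950 (the z-rotation phases have unit modulus)

P=0.8410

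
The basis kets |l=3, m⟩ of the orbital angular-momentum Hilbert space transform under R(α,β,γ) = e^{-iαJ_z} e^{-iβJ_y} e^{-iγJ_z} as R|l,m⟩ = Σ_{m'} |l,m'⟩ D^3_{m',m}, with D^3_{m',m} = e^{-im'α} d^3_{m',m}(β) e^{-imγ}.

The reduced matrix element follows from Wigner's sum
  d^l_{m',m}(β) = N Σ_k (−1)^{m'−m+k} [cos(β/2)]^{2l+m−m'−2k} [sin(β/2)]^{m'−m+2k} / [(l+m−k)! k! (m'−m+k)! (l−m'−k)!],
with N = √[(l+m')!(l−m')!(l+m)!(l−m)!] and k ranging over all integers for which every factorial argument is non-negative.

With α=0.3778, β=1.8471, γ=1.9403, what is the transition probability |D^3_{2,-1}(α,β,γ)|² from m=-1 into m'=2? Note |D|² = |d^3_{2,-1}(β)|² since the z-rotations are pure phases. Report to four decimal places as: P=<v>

P=0.0077

First d^3_{2,-1}(β=1.8471), then the phase factors e^{-i(2)α} and e^{-i(-1)γ}:
Half-angle: c=0.602992, s=0.797747. N=√(120·1·2·24)=75.894664
k∈{0,1} keeps every argument non-negative
  k=0: (−1)^3·75.8947/(12)·0.6030^3·0.7977^3 = -0.703980
  k=1: (−1)^4·75.8947/(24)·0.6030^1·0.7977^5 = +0.616081
d^3_{2,-1}(1.8471) = -0.703980 +0.616081 = -0.087899
|D^3_{2,-1}|² = |d^3_{2,-1}(β)|² = (-0.087899)² = 0.007726 (the z-rotation phases have unit modulus)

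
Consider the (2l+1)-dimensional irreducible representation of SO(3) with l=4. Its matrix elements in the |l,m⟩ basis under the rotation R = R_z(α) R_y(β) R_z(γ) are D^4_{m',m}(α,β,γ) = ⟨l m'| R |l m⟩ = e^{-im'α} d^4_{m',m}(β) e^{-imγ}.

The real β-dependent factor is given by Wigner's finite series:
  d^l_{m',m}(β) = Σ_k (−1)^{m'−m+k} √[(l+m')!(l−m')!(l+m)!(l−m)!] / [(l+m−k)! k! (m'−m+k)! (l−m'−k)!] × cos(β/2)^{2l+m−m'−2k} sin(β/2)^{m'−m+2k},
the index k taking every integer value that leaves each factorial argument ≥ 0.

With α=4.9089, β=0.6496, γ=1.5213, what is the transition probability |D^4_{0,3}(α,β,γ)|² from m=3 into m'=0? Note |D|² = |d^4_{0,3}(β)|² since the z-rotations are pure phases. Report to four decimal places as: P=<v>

First d^4_{0,3}(β=0.6496), then the phase factors e^{-i(0)α} and e^{-i(3)γ}:
With c≡cos(β/2)=0.947715 and s≡sin(β/2)=0.319119, N=[24·24·5040·1]^{1/2}=1703.830978
Admissible k: 3..4 (factorial args all ≥0)
  k=3: (−1)^0·1703.8310/(144)·0.9477^5·0.3191^3 = +0.293975
  k=4: (−1)^1·1703.8310/(144)·0.9477^3·0.3191^5 = -0.033332
d^4_{0,3}(0.6496) = +0.293975 -0.033332 = +0.260643
|D^4_{0,3}|² = |d^4_{0,3}(β)|² = (+0.260643)² = 0.067935 (the z-rotation phases have unit modulus)

P=0.0679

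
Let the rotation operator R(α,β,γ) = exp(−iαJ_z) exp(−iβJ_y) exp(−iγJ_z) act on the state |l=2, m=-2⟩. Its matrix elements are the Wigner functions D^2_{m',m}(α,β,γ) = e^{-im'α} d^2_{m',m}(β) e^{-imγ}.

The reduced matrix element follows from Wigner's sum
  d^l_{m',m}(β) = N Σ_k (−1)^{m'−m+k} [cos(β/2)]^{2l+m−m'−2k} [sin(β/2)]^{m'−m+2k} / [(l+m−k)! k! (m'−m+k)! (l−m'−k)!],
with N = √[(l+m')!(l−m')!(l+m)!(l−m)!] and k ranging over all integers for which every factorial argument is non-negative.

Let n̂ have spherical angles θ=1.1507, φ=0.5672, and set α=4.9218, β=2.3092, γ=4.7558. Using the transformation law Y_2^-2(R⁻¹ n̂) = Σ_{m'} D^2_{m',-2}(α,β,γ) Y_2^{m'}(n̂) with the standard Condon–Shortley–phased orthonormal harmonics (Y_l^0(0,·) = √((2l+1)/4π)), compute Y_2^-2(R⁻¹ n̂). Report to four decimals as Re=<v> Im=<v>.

Need the full column D^2_{m',-2} for m'=−2..2 at α=4.9218, β=2.3092, γ=4.7558.
cos(β/2)=0.404284, sin(β/2)=0.914633
d^2_{-2,-2}: single k=0 term ⇒ +0.026715;  D = +0.023372+0.012940i
d^2_{-1,-2}: single k=0 term ⇒ -0.120875;  D = +0.035286-0.115610i
d^2_{0,-2}: single k=0 term ⇒ +0.334922;  D = -0.333660-0.029042i
d^2_{1,-2}: single k=0 term ⇒ -0.618669;  D = +0.075652+0.614026i
d^2_{2,-2}: single k=0 term ⇒ +0.699823;  D = +0.661607-0.228096i
Y_2^{m'}(θ=1.1507,φ=0.5672) and Σ D·Y over m':
  (+0.0234+0.0129i)·(+0.1361-0.2918i)  (+0.0353-0.1156i)·(+0.2426-0.1546i)  (-0.3337-0.0290i)·(-0.1580+0.0000i)  (+0.0757+0.6140i)·(-0.2426-0.1546i)  (+0.6616-0.2281i)·(+0.1361+0.2918i)
Y_2^-2(R⁻¹ n̂) = +0.283541-0.032617i

Re=0.2835 Im=-0.0326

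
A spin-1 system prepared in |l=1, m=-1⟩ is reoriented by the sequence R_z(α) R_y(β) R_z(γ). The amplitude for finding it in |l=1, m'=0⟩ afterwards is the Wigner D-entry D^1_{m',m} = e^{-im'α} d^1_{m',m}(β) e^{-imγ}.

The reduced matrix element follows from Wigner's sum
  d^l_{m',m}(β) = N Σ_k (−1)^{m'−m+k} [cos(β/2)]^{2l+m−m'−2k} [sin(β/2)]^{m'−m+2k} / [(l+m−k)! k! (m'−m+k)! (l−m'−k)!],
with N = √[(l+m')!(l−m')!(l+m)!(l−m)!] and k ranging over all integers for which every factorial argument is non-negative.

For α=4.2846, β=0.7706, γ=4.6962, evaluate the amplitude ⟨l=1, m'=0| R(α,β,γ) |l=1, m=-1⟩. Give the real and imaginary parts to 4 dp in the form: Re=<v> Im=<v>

D^1_{0,-1}(4.2846,0.7706,4.6962) = e^{-i·0·4.2846}·d^1_{0,-1}(0.7706)·e^{-i·-1·4.6962}. Compute d first:
With c≡cos(β/2)=0.926686 and s≡sin(β/2)=0.375837, N=[1·1·1·2]^{1/2}=1.414214
Admissible k: 0..0 (factorial args all ≥0)
  k=0: (−1)^1·1.4142/(1)·0.9267^1·0.3758^1 = -0.492546
d^1_{0,-1}(0.7706) = -0.492546
Attach z-rotation phases: D = e^{-i(0)(4.2846)}·(-0.492546)·e^{-i(-1)(4.6962)} = +0.007973+0.492482i

Re=0.0080 Im=0.4925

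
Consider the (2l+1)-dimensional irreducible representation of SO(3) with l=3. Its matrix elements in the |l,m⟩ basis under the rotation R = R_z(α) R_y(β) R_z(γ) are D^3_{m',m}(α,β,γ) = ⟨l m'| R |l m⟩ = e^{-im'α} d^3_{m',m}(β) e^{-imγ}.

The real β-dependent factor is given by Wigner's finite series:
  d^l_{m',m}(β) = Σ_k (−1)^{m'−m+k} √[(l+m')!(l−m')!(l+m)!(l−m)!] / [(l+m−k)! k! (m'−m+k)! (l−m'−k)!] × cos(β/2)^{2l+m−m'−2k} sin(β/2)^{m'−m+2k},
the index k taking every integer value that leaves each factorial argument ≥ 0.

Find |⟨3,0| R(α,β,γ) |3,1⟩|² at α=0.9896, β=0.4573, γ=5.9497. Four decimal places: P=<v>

D^3_{0,1}(0.9896,0.4573,5.9497) = e^{-i·0·0.9896}·d^3_{0,1}(0.4573)·e^{-i·1·5.9497}. Compute d first:
With c≡cos(β/2)=0.973973 and s≡sin(β/2)=0.226663, N=[6·6·24·2]^{1/2}=41.569219
k∈{1,2,3} keeps every argument non-negative
  k=1: (−1)^0·41.5692/(12)·0.9740^5·0.2267^1 = +0.688187
  k=2: (−1)^1·41.5692/(4)·0.9740^3·0.2267^3 = -0.111813
  k=3: (−1)^2·41.5692/(12)·0.9740^1·0.2267^5 = +0.002019
d^3_{0,1}(0.4573) = +0.688187 -0.111813 +0.002019 = +0.578392
|D^3_{0,1}|² = |d^3_{0,1}(β)|² = (+0.578392)² = 0.334537 (the z-rotation phases have unit modulus)

P=0.3345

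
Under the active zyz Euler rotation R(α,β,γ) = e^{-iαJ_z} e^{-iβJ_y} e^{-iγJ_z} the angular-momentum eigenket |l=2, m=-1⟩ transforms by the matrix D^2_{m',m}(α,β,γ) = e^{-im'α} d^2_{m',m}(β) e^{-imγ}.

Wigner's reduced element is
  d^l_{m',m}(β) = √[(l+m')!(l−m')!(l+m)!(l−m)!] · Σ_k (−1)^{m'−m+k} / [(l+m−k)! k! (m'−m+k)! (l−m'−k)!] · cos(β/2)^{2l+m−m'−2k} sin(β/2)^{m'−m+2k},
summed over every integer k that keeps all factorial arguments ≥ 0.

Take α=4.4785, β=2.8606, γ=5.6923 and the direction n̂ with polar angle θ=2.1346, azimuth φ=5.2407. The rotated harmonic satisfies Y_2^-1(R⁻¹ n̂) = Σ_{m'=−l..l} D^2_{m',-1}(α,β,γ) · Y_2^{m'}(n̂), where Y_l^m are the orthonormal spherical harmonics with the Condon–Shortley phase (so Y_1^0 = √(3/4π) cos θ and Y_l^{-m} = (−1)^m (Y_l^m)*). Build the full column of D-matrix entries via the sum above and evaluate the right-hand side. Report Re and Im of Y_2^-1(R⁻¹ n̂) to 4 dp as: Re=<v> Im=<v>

Need the full column D^2_{m',-1} for m'=−2..2 at α=4.4785, β=2.8606, γ=5.6923.
cos(β/2)=0.140035, sin(β/2)=0.990147
d^2_{-2,-1}: single k=1 term ⇒ +0.005438;  D = -0.002665+0.004740i
d^2_{-1,-1}: k∈[0..1] ⇒ +0.000385 -0.057675 = -0.057291;  D = +0.042074+0.038885i
d^2_{0,-1}: k∈[0..1] ⇒ -0.006660 +0.332973 = +0.326313;  D = +0.270986-0.181788i
d^2_{1,-1}: k∈[0..1] ⇒ +0.057675 -0.961165 = -0.903490;  D = -0.315735-0.846525i
d^2_{2,-1}: single k=0 term ⇒ -0.271872;  D = +0.269814-0.033385i
Y_2^{m'}(θ=2.1346,φ=5.2407) and Σ D·Y over m':
  (-0.0027+0.0047i)·(-0.1357+0.2403i)  (+0.0421+0.0389i)·(-0.1759-0.3014i)  (+0.2710-0.1818i)·(-0.0452+0.0000i)  (-0.3157-0.8465i)·(+0.1759-0.3014i)  (+0.2698-0.0334i)·(-0.1357-0.2403i)
Y_2^-1(R⁻¹ n̂) = -0.364005-0.126638i

Re=-0.3640 Im=-0.1266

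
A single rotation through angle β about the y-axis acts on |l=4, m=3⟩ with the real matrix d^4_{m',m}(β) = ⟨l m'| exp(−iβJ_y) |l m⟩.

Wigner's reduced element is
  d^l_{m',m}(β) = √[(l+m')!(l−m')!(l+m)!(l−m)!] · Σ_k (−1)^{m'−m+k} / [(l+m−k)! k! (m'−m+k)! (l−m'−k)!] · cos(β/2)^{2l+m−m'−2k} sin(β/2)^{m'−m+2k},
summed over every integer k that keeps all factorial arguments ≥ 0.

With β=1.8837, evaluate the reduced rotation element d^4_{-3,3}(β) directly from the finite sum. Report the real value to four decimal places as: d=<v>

d^4_{-3,3}(β=1.8837) via Wigner's sum:
Half-angle: c=0.588293, s=0.808648. N=√(1·5040·5040·1)=5040.000000
k∈{6,7} keeps every argument non-negative
  k=6: (−1)^0·5040.0000/(720)·0.5883^2·0.8086^6 = +0.677395
  k=7: (−1)^1·5040.0000/(5040)·0.5883^0·0.8086^8 = -0.182842
d^4_{-3,3}(1.8837) = +0.677395 -0.182842 = +0.494553

d=0.4946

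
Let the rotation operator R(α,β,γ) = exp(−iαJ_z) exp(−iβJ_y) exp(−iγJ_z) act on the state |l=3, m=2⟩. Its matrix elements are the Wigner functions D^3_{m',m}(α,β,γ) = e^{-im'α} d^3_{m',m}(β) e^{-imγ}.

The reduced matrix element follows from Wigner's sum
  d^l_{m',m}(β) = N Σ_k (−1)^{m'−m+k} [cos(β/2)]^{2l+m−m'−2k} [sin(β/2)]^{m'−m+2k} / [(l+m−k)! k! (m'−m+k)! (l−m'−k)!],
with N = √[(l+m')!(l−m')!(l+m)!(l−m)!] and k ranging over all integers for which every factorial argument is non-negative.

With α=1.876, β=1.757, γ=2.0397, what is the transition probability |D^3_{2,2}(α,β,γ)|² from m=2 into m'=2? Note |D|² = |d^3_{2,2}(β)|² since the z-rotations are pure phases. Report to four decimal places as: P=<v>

P=0.1799

D^3_{2,2}(1.876,1.757,2.0397) = e^{-i·2·1.876}·d^3_{2,2}(1.757)·e^{-i·2·2.0397}. Compute d first:
c=cos(1.757/2)=0.638307, s=sin(1.757/2)=0.769782; N=√[120·1·120·1]=120.000000
k: max(0,(2)−(2))=0 … min(3+(2),3−(2))=1
  k=0: (−1)^0·120.0000/(120)·0.6383^6·0.7698^0 = +0.067636
  k=1: (−1)^1·120.0000/(24)·0.6383^4·0.7698^2 = -0.491839
d^3_{2,2}(1.757) = +0.067636 -0.491839 = -0.424203
|D^3_{2,2}|² = |d^3_{2,2}(β)|² = (-0.424203)² = 0.179949 (the z-rotation phases have unit modulus)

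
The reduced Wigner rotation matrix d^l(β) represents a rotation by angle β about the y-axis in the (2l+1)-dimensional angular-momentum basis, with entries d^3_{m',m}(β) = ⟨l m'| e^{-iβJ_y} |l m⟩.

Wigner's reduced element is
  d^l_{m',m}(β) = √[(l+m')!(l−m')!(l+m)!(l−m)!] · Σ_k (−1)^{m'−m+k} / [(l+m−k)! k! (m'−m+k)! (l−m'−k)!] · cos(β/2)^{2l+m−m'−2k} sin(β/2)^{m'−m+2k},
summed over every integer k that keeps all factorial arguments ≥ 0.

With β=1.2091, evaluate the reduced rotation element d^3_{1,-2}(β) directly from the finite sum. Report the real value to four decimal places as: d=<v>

d^3_{1,-2}(β=1.2091) via Wigner's sum:
Half-angle: c=0.822758, s=0.568392. N=√(24·2·1·120)=75.894664
k: max(0,(-2)−(1))=0 … min(3+(-2),3−(1))=1
  k=0: (−1)^3·75.8947/(12)·0.8228^3·0.5684^3 = -0.646830
  k=1: (−1)^4·75.8947/(24)·0.8228^1·0.5684^5 = +0.154352
d^3_{1,-2}(1.2091) = -0.646830 +0.154352 = -0.492478

d=-0.4925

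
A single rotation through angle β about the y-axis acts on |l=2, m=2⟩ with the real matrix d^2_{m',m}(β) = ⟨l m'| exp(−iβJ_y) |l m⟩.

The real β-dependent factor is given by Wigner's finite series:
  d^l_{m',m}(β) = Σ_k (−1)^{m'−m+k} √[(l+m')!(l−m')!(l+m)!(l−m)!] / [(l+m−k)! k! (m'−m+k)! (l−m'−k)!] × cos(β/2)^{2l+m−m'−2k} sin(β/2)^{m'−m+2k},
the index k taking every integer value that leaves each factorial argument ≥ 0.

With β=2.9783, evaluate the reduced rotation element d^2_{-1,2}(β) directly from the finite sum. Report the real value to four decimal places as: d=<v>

d=0.1615

d^2_{-1,2}(β=2.9783) via Wigner's sum:
With c≡cos(β/2)=0.081556 and s≡sin(β/2)=0.996669, N=[1·6·24·1]^{1/2}=12.000000
k: max(0,(2)−(-1))=3 … min(2+(2),2−(-1))=3
  k=3: (−1)^0·12.0000/(6)·0.0816^1·0.9967^3 = +0.161487
d^2_{-1,2}(2.9783) = +0.161487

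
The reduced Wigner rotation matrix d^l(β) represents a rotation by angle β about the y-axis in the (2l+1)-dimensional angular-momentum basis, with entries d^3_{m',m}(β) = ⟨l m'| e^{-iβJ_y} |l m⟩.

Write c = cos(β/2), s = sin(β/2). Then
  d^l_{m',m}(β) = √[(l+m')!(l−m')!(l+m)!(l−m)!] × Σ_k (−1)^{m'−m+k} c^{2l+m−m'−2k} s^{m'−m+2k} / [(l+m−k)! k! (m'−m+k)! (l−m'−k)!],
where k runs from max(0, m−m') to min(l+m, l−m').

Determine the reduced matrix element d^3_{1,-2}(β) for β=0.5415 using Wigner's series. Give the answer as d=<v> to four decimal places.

d=-0.1041

d^3_{1,-2}(β=0.5415) via Wigner's sum:
With c≡cos(β/2)=0.963571 and s≡sin(β/2)=0.267454, N=[24·2·1·120]^{1/2}=75.894664
Admissible k: 0..1 (factorial args all ≥0)
  k=0: (−1)^3·75.8947/(12)·0.9636^3·0.2675^3 = -0.108250
  k=1: (−1)^4·75.8947/(24)·0.9636^1·0.2675^5 = +0.004170
d^3_{1,-2}(0.5415) = -0.108250 +0.004170 = -0.104080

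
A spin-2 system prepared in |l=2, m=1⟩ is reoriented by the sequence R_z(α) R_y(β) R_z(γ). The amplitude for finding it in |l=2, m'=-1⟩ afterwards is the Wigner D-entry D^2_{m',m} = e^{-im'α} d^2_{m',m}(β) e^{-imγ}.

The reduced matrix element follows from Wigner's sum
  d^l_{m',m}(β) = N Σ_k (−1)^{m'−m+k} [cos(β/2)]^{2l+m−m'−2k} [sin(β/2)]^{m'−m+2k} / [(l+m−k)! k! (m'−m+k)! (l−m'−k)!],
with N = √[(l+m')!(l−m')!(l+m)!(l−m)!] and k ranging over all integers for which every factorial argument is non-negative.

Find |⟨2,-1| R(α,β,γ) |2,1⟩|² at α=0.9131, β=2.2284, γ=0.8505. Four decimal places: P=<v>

P=0.0321

D^2_{-1,1}(0.9131,2.2284,0.8505) = e^{-i·-1·0.9131}·d^2_{-1,1}(2.2284)·e^{-i·1·0.8505}. Compute d first:
c=cos(2.2284/2)=0.440896, s=sin(2.2284/2)=0.897558; N=√[1·6·6·1]=6.000000
k∈{2,3} keeps every argument non-negative
  k=2: (−1)^0·6.0000/(2)·0.4409^2·0.8976^2 = +0.469806
  k=3: (−1)^1·6.0000/(6)·0.4409^0·0.8976^4 = -0.649009
d^2_{-1,1}(2.2284) = +0.469806 -0.649009 = -0.179203
|D^2_{-1,1}|² = |d^2_{-1,1}(β)|² = (-0.179203)² = 0.032114 (the z-rotation phases have unit modulus)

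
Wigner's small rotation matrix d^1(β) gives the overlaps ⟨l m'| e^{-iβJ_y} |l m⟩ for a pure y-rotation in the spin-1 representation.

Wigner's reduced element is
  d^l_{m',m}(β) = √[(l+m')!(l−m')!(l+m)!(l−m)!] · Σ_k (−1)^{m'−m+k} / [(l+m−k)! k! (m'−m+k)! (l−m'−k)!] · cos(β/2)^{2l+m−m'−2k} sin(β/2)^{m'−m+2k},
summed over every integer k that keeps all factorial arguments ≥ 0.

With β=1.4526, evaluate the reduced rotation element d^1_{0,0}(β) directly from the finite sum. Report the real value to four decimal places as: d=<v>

d=0.1179

d^1_{0,0}(β=1.4526) via Wigner's sum:
With c≡cos(β/2)=0.747637 and s≡sin(β/2)=0.664108, N=[1·1·1·1]^{1/2}=1.000000
k: max(0,(0)−(0))=0 … min(1+(0),1−(0))=1
  k=0: (−1)^0·1.0000/(1)·0.7476^2·0.6641^0 = +0.558961
  k=1: (−1)^1·1.0000/(1)·0.7476^0·0.6641^2 = -0.441039
d^1_{0,0}(1.4526) = +0.558961 -0.441039 = +0.117921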